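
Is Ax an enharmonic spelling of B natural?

Yes

A## = pitch class 11 and B = pitch class 11 — the same pitch class, so they are enharmonic equivalents.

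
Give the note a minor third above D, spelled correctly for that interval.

A third above D lands on the letter F.
A minor third spans 3 semitones, so D moves to pitch class 5. On the letter F that is F.

F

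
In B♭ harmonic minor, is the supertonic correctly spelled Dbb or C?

C

Each scale degree takes a distinct letter name. Degree 2 of a scale on B must use the letter C.
C and Dbb are enharmonically the same pitch, but only C uses the letter C, so it is the correct spelling here.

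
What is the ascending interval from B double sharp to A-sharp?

diminished seventh

The letter names run B→A, a span of 6 letter steps, so the interval is some kind of seventh.
B## to A# is 9 semitones. A major seventh is 11, so 9 makes it diminished.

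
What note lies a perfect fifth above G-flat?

G up a perfect fifth is D, so the target letter is D.
From Gb, a perfect fifth is 7 semitones up: Db.

Db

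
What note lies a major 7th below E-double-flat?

A seventh below E lands on the letter F.
A major seventh spans 11 semitones, so Ebb moves to pitch class 3. On the letter F that is Fbb.

Fbb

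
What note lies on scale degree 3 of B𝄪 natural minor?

D##

Degree 3 takes the letter 2 steps above B, which is D.
In natural minor, degree 3 sits 3 semitones above the tonic. B## + 3 semitones is pitch class 4, spelled on D as D##.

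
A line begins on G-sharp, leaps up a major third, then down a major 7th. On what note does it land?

A major third up from G# is B# (letter B, 4 semitones up).
A major seventh down from B# is C# (letter C, 11 semitones down).

C#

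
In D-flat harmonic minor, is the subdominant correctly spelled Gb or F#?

Gb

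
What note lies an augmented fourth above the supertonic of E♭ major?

B

The supertonic of Eb major is F.
An augmented fourth (6 semitones) above F lands on the letter B, giving B.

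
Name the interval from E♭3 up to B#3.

doubly augmented fifth

Counting letters E–F–G–A–B gives a fifth.
Eb→B# = 9 semitones, 2 wider than the perfect fifth (7), so doubly augmented.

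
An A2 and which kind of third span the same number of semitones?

minor

An augmented second spans 3 semitones.
A third spanning 3 semitones is minor (the major third is 4).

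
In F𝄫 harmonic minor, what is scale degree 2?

Degree 2 takes the letter 1 step above F, which is G.
In harmonic minor, degree 2 sits 2 semitones above the tonic. Fbb + 2 semitones is pitch class 5, spelled on G as Gbb.

Gbb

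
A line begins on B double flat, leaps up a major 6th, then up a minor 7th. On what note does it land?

A major sixth up from Bbb is Gb (letter G, 9 semitones up).
A minor seventh up from Gb is Fb (letter F, 10 semitones up).

Fb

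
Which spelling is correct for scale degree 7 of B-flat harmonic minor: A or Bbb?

A

Each scale degree takes a distinct letter name. Degree 7 of a scale on B must use the letter A.
A and Bbb are enharmonically the same pitch, but only A uses the letter A, so it is the correct spelling here.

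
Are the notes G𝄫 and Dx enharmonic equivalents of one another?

Two spellings are enharmonically equivalent only if they share a pitch class.
Here Gbb → 5, D## → 4; 4 ≠ 5, so they are not.

No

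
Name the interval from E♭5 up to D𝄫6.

diminished seventh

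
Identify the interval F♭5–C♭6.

The letter names run F→C, a span of 4 letter steps, so the interval is some kind of fifth.
Fb to Cb is 7 semitones. A perfect fifth is 7, so 7 makes it perfect.

perfect fifth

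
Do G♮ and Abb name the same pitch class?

Yes

G = pitch class 7 and Abb = pitch class 7 — the same pitch class, so they are enharmonic equivalents.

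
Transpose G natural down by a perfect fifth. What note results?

C

G down a perfect fifth is C, so the target letter is C.
From G, a perfect fifth is 7 semitones down: C.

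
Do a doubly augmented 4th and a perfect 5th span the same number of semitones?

Yes

A doubly augmented fourth spans 7 semitones; a perfect fifth spans 7.
They are enharmonically equivalent.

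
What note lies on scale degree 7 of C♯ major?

B#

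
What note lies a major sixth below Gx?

B#

A sixth below G lands on the letter B.
A major sixth spans 9 semitones, so G## moves to pitch class 0. On the letter B that is B#.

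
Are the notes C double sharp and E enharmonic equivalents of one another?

C## is pitch class 2; E is pitch class 4.
The pitch classes differ (2 vs. 4), so they are not enharmonic equivalents.

No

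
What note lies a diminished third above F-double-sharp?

A third above F lands on the letter A.
A diminished third spans 2 semitones, so F## moves to pitch class 9. On the letter A that is A.

A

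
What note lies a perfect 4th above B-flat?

Eb

A fourth above B lands on the letter E.
A perfect fourth spans 5 semitones, so Bb moves to pitch class 3. On the letter E that is Eb.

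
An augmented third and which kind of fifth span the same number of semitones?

doubly diminished

An augmented third spans 5 semitones.
A fifth spanning 5 semitones is doubly diminished (the perfect fifth is 7).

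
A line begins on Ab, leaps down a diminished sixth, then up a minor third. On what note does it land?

E

A diminished sixth down from Ab is C# (letter C, 7 semitones down).
A minor third up from C# is E (letter E, 3 semitones up).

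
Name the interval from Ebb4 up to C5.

The letter names run E→C, a span of 5 letter steps, so the interval is some kind of sixth.
Ebb to C is 10 semitones. A major sixth is 9, so 10 makes it augmented.

augmented sixth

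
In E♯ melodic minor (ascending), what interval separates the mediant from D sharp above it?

perfect fifth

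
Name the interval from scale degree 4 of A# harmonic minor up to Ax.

augmented fifth

Scale degree 4 of A# harmonic minor is D#.
D# up to A##: letters D→A make it a fifth; 8 semitones makes it augmented.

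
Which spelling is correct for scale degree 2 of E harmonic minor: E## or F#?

Each scale degree takes a distinct letter name. Degree 2 of a scale on E must use the letter F.
F# and E## are enharmonically the same pitch, but only F# uses the letter F, so it is the correct spelling here.

F#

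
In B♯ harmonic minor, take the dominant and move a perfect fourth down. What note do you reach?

C##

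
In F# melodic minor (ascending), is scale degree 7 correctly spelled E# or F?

E#

Each scale degree takes a distinct letter name. Degree 7 of a scale on F must use the letter E.
E# and F are enharmonically the same pitch, but only E# uses the letter E, so it is the correct spelling here.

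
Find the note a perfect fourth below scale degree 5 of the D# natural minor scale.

E#

Scale degree 5 of D# natural minor is A#.
A perfect fourth (5 semitones) below A# lands on the letter E, giving E#.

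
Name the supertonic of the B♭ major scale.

Degree 2 takes the letter 1 step above B, which is C.
In major, degree 2 sits 2 semitones above the tonic. Bb + 2 semitones is pitch class 0, spelled on C as C.

C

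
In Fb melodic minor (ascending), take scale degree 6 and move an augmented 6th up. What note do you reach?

B

Scale degree 6 of Fb melodic minor (ascending) is Db.
An augmented sixth (10 semitones) above Db lands on the letter B, giving B.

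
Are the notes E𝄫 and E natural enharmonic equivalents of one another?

No

Ebb is pitch class 2; E is pitch class 4.
The pitch classes differ (2 vs. 4), so they are not enharmonic equivalents.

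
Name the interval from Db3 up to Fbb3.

The letter names run D→F, a span of 2 letter steps, so the interval is some kind of third.
Db to Fbb is 2 semitones. A major third is 4, so 2 makes it diminished.

diminished third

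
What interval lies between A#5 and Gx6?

The letter names run A→G, a span of 6 letter steps, so the interval is some kind of seventh.
A# to G## is 11 semitones. A major seventh is 11, so 11 makes it major.

major seventh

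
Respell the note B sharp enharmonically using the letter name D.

B# is pitch class 0. The letter D alone is pitch class 2.
To reach pitch class 0 from D requires an offset of -2 semitones, i.e. double flat: Dbb.

Dbb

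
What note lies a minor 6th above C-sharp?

C up a major sixth is A, so the target letter is A.
From C#, a minor sixth is 8 semitones up: A.

A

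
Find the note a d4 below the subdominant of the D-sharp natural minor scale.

The subdominant of D# natural minor is G#.
A diminished fourth (4 semitones) below G# lands on the letter D, giving D##.

D##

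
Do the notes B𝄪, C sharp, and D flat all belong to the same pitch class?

Yes

B## is pitch class 1; C# is pitch class 1; Db is pitch class 1.
All spellings map to pitch class 1, so they are enharmonically equivalent.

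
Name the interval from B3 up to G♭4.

The letter names run B→G, a span of 5 letter steps, so the interval is some kind of sixth.
B to Gb is 7 semitones. A major sixth is 9, so 7 makes it diminished.

diminished sixth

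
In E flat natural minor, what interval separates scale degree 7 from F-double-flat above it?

Scale degree 7 of Eb natural minor is Db.
Db up to Fbb: letters D→F make it a third; 2 semitones makes it diminished.

diminished third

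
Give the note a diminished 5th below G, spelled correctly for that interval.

A fifth below G lands on the letter C.
A diminished fifth spans 6 semitones, so G moves to pitch class 1. On the letter C that is C#.

C#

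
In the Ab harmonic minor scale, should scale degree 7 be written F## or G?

Each scale degree takes a distinct letter name. Degree 7 of a scale on A must use the letter G.
G and F## are enharmonically the same pitch, but only G uses the letter G, so it is the correct spelling here.

G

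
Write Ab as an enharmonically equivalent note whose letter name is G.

Ab is pitch class 8. The letter G alone is pitch class 7.
To reach pitch class 8 from G requires an offset of +1 semitone, i.e. sharp: G#.

G#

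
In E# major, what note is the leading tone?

The E# major scale runs E# F## G## A# B# C## D##.
Degree 7 is D##.

D##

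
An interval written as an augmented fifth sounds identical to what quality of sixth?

An augmented fifth spans 8 semitones.
A sixth spanning 8 semitones is minor (the major sixth is 9).

minor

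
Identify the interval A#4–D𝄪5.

augmented fourth

Counting letters A–B–C–D gives a fourth.
A#→D## = 6 semitones, 1 wider than the perfect fourth (5), so augmented.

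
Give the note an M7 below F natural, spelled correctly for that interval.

Gb

F down a major seventh is Gb, so the target letter is G.
From F, a major seventh is 11 semitones down: Gb.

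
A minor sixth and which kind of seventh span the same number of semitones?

A minor sixth spans 8 semitones.
A seventh spanning 8 semitones is doubly diminished (the major seventh is 11).

doubly diminished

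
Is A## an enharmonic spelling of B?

A## is pitch class 11; B is pitch class 11.
All spellings map to pitch class 11, so they are enharmonically equivalent.

Yes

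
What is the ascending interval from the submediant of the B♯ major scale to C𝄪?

The submediant of B# major is G##.
G## up to C##: letters G→C make it a fourth; 5 semitones makes it perfect.

perfect fourth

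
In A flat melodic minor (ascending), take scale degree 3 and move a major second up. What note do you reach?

Scale degree 3 of Ab melodic minor (ascending) is Cb.
A major second (2 semitones) above Cb lands on the letter D, giving Db.

Db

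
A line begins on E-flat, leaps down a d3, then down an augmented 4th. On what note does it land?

G

A diminished third down from Eb is C# (letter C, 2 semitones down).
An augmented fourth down from C# is G (letter G, 6 semitones down).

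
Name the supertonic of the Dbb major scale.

Ebb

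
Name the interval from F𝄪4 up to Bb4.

The letter names run F→B, a span of 3 letter steps, so the interval is some kind of fourth.
F## to Bb is 3 semitones. A perfect fourth is 5, so 3 makes it doubly diminished.

doubly diminished fourth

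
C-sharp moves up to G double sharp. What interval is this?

augmented fifth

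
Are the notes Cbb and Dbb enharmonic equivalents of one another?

No

Two spellings are enharmonically equivalent only if they share a pitch class.
Here Cbb → 10, Dbb → 0; 0 ≠ 10, so they are not.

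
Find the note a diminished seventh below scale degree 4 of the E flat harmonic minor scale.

B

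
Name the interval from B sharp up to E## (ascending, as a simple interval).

augmented fourth

The letter names run B→E, a span of 3 letter steps, so the interval is some kind of fourth.
B# to E## is 6 semitones. A perfect fourth is 5, so 6 makes it augmented.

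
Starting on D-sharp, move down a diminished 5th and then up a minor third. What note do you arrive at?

B#

A diminished fifth down from D# is G## (letter G, 6 semitones down).
A minor third up from G## is B# (letter B, 3 semitones up).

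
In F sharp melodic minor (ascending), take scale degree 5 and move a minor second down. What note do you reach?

Scale degree 5 of F# melodic minor (ascending) is C#.
A minor second (1 semitone) below C# lands on the letter B, giving B#.

B#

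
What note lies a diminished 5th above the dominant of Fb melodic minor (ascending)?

Gbb

The dominant of Fb melodic minor (ascending) is Cb.
A diminished fifth (6 semitones) above Cb lands on the letter G, giving Gbb.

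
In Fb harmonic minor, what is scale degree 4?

Bbb

The Fb harmonic minor scale runs Fb Gb Abb Bbb Cb Dbb Eb.
Degree 4 is Bbb.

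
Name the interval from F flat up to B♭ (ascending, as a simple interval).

augmented fourth

The letter names run F→B, a span of 3 letter steps, so the interval is some kind of fourth.
Fb to Bb is 6 semitones. A perfect fourth is 5, so 6 makes it augmented.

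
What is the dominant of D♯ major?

A#

Degree 5 takes the letter 4 steps above D, which is A.
In major, degree 5 sits 7 semitones above the tonic. D# + 7 semitones is pitch class 10, spelled on A as A#.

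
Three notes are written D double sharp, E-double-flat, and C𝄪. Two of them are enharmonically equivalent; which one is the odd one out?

D##

In 12-tone equal temperament, enharmonic equivalents share a pitch class. D## is pitch class 4; Ebb is pitch class 2; C## is pitch class 2.
Ebb and C## share pitch class 2, while D## is pitch class 4.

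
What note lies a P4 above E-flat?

Ab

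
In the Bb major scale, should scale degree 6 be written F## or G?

G

Each scale degree takes a distinct letter name. Degree 6 of a scale on B must use the letter G.
G and F## are enharmonically the same pitch, but only G uses the letter G, so it is the correct spelling here.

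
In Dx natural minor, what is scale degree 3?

F##

The D## natural minor scale runs D## E## F## G## A## B# C##.
Degree 3 is F##.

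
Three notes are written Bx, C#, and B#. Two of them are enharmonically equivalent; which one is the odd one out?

In 12-tone equal temperament, enharmonic equivalents share a pitch class. B## is pitch class 1; C# is pitch class 1; B# is pitch class 0.
B## and C# share pitch class 1, while B# is pitch class 0.

B#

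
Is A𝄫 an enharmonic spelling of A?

No

Two spellings are enharmonically equivalent only if they share a pitch class.
Here Abb → 7, A → 9; 7 ≠ 9, so they are not.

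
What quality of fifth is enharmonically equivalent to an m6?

augmented

A minor sixth spans 8 semitones.
A fifth spanning 8 semitones is augmented (the perfect fifth is 7).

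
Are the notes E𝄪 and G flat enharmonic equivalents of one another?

Yes

E## is pitch class 6; Gb is pitch class 6.
All spellings map to pitch class 6, so they are enharmonically equivalent.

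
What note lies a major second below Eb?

Db

A second below E lands on the letter D.
A major second spans 2 semitones, so Eb moves to pitch class 1. On the letter D that is Db.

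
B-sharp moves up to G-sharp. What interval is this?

minor sixth

Counting letters B–C–D–E–F–G gives a sixth.
B#→G# = 8 semitones, 1 narrower than the major sixth (9), so minor.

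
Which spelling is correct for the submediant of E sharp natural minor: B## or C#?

Each scale degree takes a distinct letter name. Degree 6 of a scale on E must use the letter C.
C# and B## are enharmonically the same pitch, but only C# uses the letter C, so it is the correct spelling here.

C#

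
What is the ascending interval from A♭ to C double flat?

The letter names run A→C, a span of 2 letter steps, so the interval is some kind of third.
Ab to Cbb is 2 semitones. A major third is 4, so 2 makes it diminished.

diminished third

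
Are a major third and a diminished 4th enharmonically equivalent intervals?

Yes

A major third spans 4 semitones; a diminished fourth spans 4.
They are enharmonically equivalent.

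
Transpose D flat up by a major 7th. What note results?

C

D up a major seventh is C#, so the target letter is C.
From Db, a major seventh is 11 semitones up: C.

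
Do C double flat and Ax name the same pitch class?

Two spellings are enharmonically equivalent only if they share a pitch class.
Here Cbb → 10, A## → 11; 10 ≠ 11, so they are not.

No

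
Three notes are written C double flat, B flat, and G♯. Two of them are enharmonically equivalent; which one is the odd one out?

G#

In 12-tone equal temperament, enharmonic equivalents share a pitch class. Cbb is pitch class 10; Bb is pitch class 10; G# is pitch class 8.
Cbb and Bb share pitch class 10, while G# is pitch class 8.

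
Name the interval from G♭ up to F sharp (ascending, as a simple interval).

augmented seventh

Counting letters G–A–B–C–D–E–F gives a seventh.
Gb→F# = 12 semitones, 1 wider than the major seventh (11), so augmented.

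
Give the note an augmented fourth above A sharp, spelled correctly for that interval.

D##

A up a perfect fourth is D, so the target letter is D.
From A#, an augmented fourth is 6 semitones up: D##.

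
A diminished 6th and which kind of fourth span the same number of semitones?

doubly augmented

A diminished sixth spans 7 semitones.
A fourth spanning 7 semitones is doubly augmented (the perfect fourth is 5).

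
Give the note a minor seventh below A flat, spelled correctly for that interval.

A down a major seventh is Bb, so the target letter is B.
From Ab, a minor seventh is 10 semitones down: Bb.

Bb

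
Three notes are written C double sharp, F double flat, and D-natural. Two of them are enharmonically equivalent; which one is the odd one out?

In 12-tone equal temperament, enharmonic equivalents share a pitch class. C## is pitch class 2; Fbb is pitch class 3; D is pitch class 2.
C## and D share pitch class 2, while Fbb is pitch class 3.

Fbb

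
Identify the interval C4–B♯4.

The letter names run C→B, a span of 6 letter steps, so the interval is some kind of seventh.
C to B# is 12 semitones. A major seventh is 11, so 12 makes it augmented.

augmented seventh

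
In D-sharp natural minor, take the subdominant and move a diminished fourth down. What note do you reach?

The subdominant of D# natural minor is G#.
A diminished fourth (4 semitones) below G# lands on the letter D, giving D##.

D##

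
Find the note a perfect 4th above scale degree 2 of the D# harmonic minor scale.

Scale degree 2 of D# harmonic minor is E#.
A perfect fourth (5 semitones) above E# lands on the letter A, giving A#.

A#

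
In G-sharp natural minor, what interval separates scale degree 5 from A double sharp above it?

Scale degree 5 of G# natural minor is D#.
D# up to A##: letters D→A make it a fifth; 8 semitones makes it augmented.

augmented fifth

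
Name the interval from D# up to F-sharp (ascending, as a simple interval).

Counting letters D–E–F gives a third.
D#→F# = 3 semitones, 1 narrower than the major third (4), so minor.

minor third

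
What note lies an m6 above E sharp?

E up a major sixth is C#, so the target letter is C.
From E#, a minor sixth is 8 semitones up: C#.

C#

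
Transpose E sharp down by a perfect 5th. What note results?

A fifth below E lands on the letter A.
A perfect fifth spans 7 semitones, so E# moves to pitch class 10. On the letter A that is A#.

A#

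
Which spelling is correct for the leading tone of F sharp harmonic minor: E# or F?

E#

Each scale degree takes a distinct letter name. Degree 7 of a scale on F must use the letter E.
E# and F are enharmonically the same pitch, but only E# uses the letter E, so it is the correct spelling here.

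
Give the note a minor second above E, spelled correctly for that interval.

E up a major second is F#, so the target letter is F.
From E, a minor second is 1 semitone up: F.

F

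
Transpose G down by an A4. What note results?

G down a perfect fourth is D, so the target letter is D.
From G, an augmented fourth is 6 semitones down: Db.

Db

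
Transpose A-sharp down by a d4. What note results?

A down a perfect fourth is E, so the target letter is E.
From A#, a diminished fourth is 4 semitones down: E##.

E##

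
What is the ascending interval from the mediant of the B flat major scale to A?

perfect fifth

The mediant of Bb major is D.
D up to A: letters D→A make it a fifth; 7 semitones makes it perfect.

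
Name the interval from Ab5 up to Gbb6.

Counting letters A–B–C–D–E–F–G gives a seventh.
Ab→Gbb = 9 semitones, 2 narrower than the major seventh (11), so diminished.

diminished seventh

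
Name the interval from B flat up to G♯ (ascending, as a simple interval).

Counting letters B–C–D–E–F–G gives a sixth.
Bb→G# = 10 semitones, 1 wider than the major sixth (9), so augmented.

augmented sixth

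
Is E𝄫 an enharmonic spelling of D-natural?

Ebb is pitch class 2; D is pitch class 2.
All spellings map to pitch class 2, so they are enharmonically equivalent.

Yes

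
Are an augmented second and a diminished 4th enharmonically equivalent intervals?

An augmented second spans 3 semitones; a diminished fourth spans 4.
The spans differ, so they are not enharmonic equivalents.

No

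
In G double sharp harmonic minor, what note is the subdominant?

C##

Degree 4 takes the letter 3 steps above G, which is C.
In harmonic minor, degree 4 sits 5 semitones above the tonic. G## + 5 semitones is pitch class 2, spelled on C as C##.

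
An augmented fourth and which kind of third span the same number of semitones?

An augmented fourth spans 6 semitones.
A third spanning 6 semitones is doubly augmented (the major third is 4).

doubly augmented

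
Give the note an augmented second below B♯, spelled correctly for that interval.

A

A second below B lands on the letter A.
An augmented second spans 3 semitones, so B# moves to pitch class 9. On the letter A that is A.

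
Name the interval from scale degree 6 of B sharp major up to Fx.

Scale degree 6 of B# major is G##.
G## up to F##: letters G→F make it a seventh; 10 semitones makes it minor.

minor seventh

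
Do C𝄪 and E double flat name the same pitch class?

Yes

C## is pitch class 2; Ebb is pitch class 2.
All spellings map to pitch class 2, so they are enharmonically equivalent.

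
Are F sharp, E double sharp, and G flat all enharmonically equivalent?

Yes

F# = pitch class 6 and E## = pitch class 6 and Gb = pitch class 6 — the same pitch class, so they are enharmonic equivalents.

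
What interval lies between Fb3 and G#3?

doubly augmented second

The letter names run F→G, a span of 1 letter step, so the interval is some kind of second.
Fb to G# is 4 semitones. A major second is 2, so 4 makes it doubly augmented.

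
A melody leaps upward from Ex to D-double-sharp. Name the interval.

Counting letters E–F–G–A–B–C–D gives a seventh.
E##→D## = 10 semitones, 1 narrower than the major seventh (11), so minor.

minor seventh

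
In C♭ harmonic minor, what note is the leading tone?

Degree 7 takes the letter 6 steps above C, which is B.
In harmonic minor, degree 7 sits 11 semitones above the tonic. Cb + 11 semitones is pitch class 10, spelled on B as Bb.

Bb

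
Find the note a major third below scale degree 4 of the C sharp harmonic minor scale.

D

Scale degree 4 of C# harmonic minor is F#.
A major third (4 semitones) below F# lands on the letter D, giving D.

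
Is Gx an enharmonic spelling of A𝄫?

No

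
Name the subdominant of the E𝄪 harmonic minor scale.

Degree 4 takes the letter 3 steps above E, which is A.
In harmonic minor, degree 4 sits 5 semitones above the tonic. E## + 5 semitones is pitch class 11, spelled on A as A##.

A##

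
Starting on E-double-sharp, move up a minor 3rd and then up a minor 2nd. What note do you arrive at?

A minor third up from E## is G## (letter G, 3 semitones up).
A minor second up from G## is A# (letter A, 1 semitone up).

A#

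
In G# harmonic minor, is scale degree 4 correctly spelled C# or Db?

Each scale degree takes a distinct letter name. Degree 4 of a scale on G must use the letter C.
C# and Db are enharmonically the same pitch, but only C# uses the letter C, so it is the correct spelling here.

C#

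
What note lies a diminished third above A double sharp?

C#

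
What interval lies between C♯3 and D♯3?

The letter names run C→D, a span of 1 letter step, so the interval is some kind of second.
C# to D# is 2 semitones. A major second is 2, so 2 makes it major.

major second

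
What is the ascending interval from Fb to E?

augmented seventh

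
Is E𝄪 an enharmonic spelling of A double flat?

Two spellings are enharmonically equivalent only if they share a pitch class.
Here E## → 6, Abb → 7; 6 ≠ 7, so they are not.

No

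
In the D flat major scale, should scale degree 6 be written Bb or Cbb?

Each scale degree takes a distinct letter name. Degree 6 of a scale on D must use the letter B.
Bb and Cbb are enharmonically the same pitch, but only Bb uses the letter B, so it is the correct spelling here.

Bb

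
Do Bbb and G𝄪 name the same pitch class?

Bbb is pitch class 9; G## is pitch class 9.
All spellings map to pitch class 9, so they are enharmonically equivalent.

Yes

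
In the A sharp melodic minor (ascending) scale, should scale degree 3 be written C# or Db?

C#

Each scale degree takes a distinct letter name. Degree 3 of a scale on A must use the letter C.
C# and Db are enharmonically the same pitch, but only C# uses the letter C, so it is the correct spelling here.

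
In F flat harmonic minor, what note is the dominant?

Degree 5 takes the letter 4 steps above F, which is C.
In harmonic minor, degree 5 sits 7 semitones above the tonic. Fb + 7 semitones is pitch class 11, spelled on C as Cb.

Cb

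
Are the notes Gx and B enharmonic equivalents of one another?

No

G## is pitch class 9; B is pitch class 11.
The pitch classes differ (9 vs. 11), so they are not enharmonic equivalents.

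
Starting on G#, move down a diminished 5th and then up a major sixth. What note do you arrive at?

A diminished fifth down from G# is C## (letter C, 6 semitones down).
A major sixth up from C## is A## (letter A, 9 semitones up).

A##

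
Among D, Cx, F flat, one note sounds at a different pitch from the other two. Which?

In 12-tone equal temperament, enharmonic equivalents share a pitch class. D is pitch class 2; C## is pitch class 2; Fb is pitch class 4.
D and C## share pitch class 2, while Fb is pitch class 4.

Fb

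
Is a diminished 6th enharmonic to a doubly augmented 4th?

A diminished sixth spans 7 semitones; a doubly augmented fourth spans 7.
They are enharmonically equivalent.

Yes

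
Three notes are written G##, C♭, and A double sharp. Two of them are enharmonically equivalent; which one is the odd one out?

In 12-tone equal temperament, enharmonic equivalents share a pitch class. G## is pitch class 9; Cb is pitch class 11; A## is pitch class 11.
Cb and A## share pitch class 11, while G## is pitch class 9.

G##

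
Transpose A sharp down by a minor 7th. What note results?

A seventh below A lands on the letter B.
A minor seventh spans 10 semitones, so A# moves to pitch class 0. On the letter B that is B#.

B#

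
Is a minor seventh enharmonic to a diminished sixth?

A minor seventh spans 10 semitones; a diminished sixth spans 7.
The spans differ, so they are not enharmonic equivalents.

No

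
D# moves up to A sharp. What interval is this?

The letter names run D→A, a span of 4 letter steps, so the interval is some kind of fifth.
D# to A# is 7 semitones. A perfect fifth is 7, so 7 makes it perfect.

perfect fifth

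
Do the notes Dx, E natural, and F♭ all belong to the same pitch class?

D## = pitch class 4 and E = pitch class 4 and Fb = pitch class 4 — the same pitch class, so they are enharmonic equivalents.

Yes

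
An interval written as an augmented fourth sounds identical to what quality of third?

doubly augmented

An augmented fourth spans 6 semitones.
A third spanning 6 semitones is doubly augmented (the major third is 4).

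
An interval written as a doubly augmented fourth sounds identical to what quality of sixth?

A doubly augmented fourth spans 7 semitones.
A sixth spanning 7 semitones is diminished (the major sixth is 9).

diminished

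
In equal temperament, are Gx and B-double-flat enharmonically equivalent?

Yes

G## = pitch class 9 and Bbb = pitch class 9 — the same pitch class, so they are enharmonic equivalents.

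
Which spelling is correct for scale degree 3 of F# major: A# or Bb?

Each scale degree takes a distinct letter name. Degree 3 of a scale on F must use the letter A.
A# and Bb are enharmonically the same pitch, but only A# uses the letter A, so it is the correct spelling here.

A#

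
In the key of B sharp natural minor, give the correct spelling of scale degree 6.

G#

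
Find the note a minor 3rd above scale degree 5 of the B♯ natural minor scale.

Scale degree 5 of B# natural minor is F##.
A minor third (3 semitones) above F## lands on the letter A, giving A#.

A#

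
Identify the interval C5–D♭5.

minor second

Counting letters C–D gives a second.
C→Db = 1 semitone, 1 narrower than the major second (2), so minor.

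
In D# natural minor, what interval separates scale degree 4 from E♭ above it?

diminished sixth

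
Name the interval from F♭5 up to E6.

augmented seventh

The letter names run F→E, a span of 6 letter steps, so the interval is some kind of seventh.
Fb to E is 12 semitones. A major seventh is 11, so 12 makes it augmented.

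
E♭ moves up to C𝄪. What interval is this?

doubly augmented sixth

Counting letters E–F–G–A–B–C gives a sixth.
Eb→C## = 11 semitones, 2 wider than the major sixth (9), so doubly augmented.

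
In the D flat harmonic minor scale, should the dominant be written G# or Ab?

Each scale degree takes a distinct letter name. Degree 5 of a scale on D must use the letter A.
Ab and G# are enharmonically the same pitch, but only Ab uses the letter A, so it is the correct spelling here.

Ab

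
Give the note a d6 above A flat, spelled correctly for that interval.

Fbb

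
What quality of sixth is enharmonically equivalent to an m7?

augmented

A minor seventh spans 10 semitones.
A sixth spanning 10 semitones is augmented (the major sixth is 9).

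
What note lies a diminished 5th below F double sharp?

F down a perfect fifth is Bb, so the target letter is B.
From F##, a diminished fifth is 6 semitones down: B##.

B##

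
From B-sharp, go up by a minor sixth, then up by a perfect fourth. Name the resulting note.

A minor sixth up from B# is G# (letter G, 8 semitones up).
A perfect fourth up from G# is C# (letter C, 5 semitones up).

C#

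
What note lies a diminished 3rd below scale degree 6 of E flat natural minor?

Scale degree 6 of Eb natural minor is Cb.
A diminished third (2 semitones) below Cb lands on the letter A, giving A.

A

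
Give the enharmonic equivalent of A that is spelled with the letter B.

Bbb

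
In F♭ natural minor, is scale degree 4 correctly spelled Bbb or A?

Bbb

Each scale degree takes a distinct letter name. Degree 4 of a scale on F must use the letter B.
Bbb and A are enharmonically the same pitch, but only Bbb uses the letter B, so it is the correct spelling here.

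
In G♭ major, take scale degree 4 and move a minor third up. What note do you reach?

Ebb

Scale degree 4 of Gb major is Cb.
A minor third (3 semitones) above Cb lands on the letter E, giving Ebb.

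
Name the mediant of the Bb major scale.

D

Degree 3 takes the letter 2 steps above B, which is D.
In major, degree 3 sits 4 semitones above the tonic. Bb + 4 semitones is pitch class 2, spelled on D as D.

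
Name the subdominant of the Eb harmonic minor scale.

Ab

Degree 4 takes the letter 3 steps above E, which is A.
In harmonic minor, degree 4 sits 5 semitones above the tonic. Eb + 5 semitones is pitch class 8, spelled on A as Ab.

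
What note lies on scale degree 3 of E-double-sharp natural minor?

G##

Degree 3 takes the letter 2 steps above E, which is G.
In natural minor, degree 3 sits 3 semitones above the tonic. E## + 3 semitones is pitch class 9, spelled on G as G##.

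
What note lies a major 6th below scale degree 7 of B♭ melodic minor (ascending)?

C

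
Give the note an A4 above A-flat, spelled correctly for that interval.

A up a perfect fourth is D, so the target letter is D.
From Ab, an augmented fourth is 6 semitones up: D.

D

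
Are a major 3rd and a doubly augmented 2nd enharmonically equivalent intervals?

A major third spans 4 semitones; a doubly augmented second spans 4.
They are enharmonically equivalent.

Yes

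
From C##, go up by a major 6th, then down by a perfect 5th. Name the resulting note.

A major sixth up from C## is A## (letter A, 9 semitones up).
A perfect fifth down from A## is D## (letter D, 7 semitones down).

D##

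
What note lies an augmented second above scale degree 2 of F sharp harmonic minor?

A##

Scale degree 2 of F# harmonic minor is G#.
An augmented second (3 semitones) above G# lands on the letter A, giving A##.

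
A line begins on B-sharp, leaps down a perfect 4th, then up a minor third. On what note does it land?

A#

A perfect fourth down from B# is F## (letter F, 5 semitones down).
A minor third up from F## is A# (letter A, 3 semitones up).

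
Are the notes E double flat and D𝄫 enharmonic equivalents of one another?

No

Ebb is pitch class 2; Dbb is pitch class 0.
The pitch classes differ (2 vs. 0), so they are not enharmonic equivalents.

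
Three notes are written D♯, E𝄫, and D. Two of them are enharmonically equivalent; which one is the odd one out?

In 12-tone equal temperament, enharmonic equivalents share a pitch class. D# is pitch class 3; Ebb is pitch class 2; D is pitch class 2.
Ebb and D share pitch class 2, while D# is pitch class 3.

D#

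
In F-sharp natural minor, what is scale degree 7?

E

Degree 7 takes the letter 6 steps above F, which is E.
In natural minor, degree 7 sits 10 semitones above the tonic. F# + 10 semitones is pitch class 4, spelled on E as E.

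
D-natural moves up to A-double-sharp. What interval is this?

doubly augmented fifth

The letter names run D→A, a span of 4 letter steps, so the interval is some kind of fifth.
D to A## is 9 semitones. A perfect fifth is 7, so 9 makes it doubly augmented.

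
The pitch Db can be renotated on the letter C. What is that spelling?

C#

Plain C sits 1 semitone below Db, so on the letter C the same pitch needs a sharp: C#.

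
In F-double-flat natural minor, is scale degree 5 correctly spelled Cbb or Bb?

Cbb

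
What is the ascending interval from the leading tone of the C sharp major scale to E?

The leading tone of C# major is B#.
B# up to E: letters B→E make it a fourth; 4 semitones makes it diminished.

diminished fourth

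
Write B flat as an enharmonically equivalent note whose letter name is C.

Cbb

Plain C sits 2 semitones above Bb, so on the letter C the same pitch needs a double flat: Cbb.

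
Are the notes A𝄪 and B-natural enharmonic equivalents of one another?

Yes

A## is pitch class 11; B is pitch class 11.
All spellings map to pitch class 11, so they are enharmonically equivalent.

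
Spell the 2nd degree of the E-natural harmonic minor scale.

Degree 2 takes the letter 1 step above E, which is F.
In harmonic minor, degree 2 sits 2 semitones above the tonic. E + 2 semitones is pitch class 6, spelled on F as F#.

F#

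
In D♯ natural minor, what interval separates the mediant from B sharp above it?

The mediant of D# natural minor is F#.
F# up to B#: letters F→B make it a fourth; 6 semitones makes it augmented.

augmented fourth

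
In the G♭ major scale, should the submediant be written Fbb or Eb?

Each scale degree takes a distinct letter name. Degree 6 of a scale on G must use the letter E.
Eb and Fbb are enharmonically the same pitch, but only Eb uses the letter E, so it is the correct spelling here.

Eb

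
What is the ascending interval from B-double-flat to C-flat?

major second

The letter names run B→C, a span of 1 letter step, so the interval is some kind of second.
Bbb to Cb is 2 semitones. A major second is 2, so 2 makes it major.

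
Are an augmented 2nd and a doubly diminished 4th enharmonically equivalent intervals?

Yes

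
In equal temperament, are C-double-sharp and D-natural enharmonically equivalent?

C## is pitch class 2; D is pitch class 2.
All spellings map to pitch class 2, so they are enharmonically equivalent.

Yes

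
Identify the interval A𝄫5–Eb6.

augmented fifth

Counting letters A–B–C–D–E gives a fifth.
Abb→Eb = 8 semitones, 1 wider than the perfect fifth (7), so augmented.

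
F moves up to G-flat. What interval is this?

minor second

Counting letters F–G gives a second.
F→Gb = 1 semitone, 1 narrower than the major second (2), so minor.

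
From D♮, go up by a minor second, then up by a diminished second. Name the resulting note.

A minor second up from D is Eb (letter E, 1 semitone up).
A diminished second up from Eb is Fbb (letter F, 0 semitones up).

Fbb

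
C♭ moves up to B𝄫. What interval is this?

minor seventh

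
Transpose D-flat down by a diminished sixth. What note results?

D down a major sixth is F, so the target letter is F.
From Db, a diminished sixth is 7 semitones down: F#.

F#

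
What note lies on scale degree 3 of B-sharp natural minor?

Degree 3 takes the letter 2 steps above B, which is D.
In natural minor, degree 3 sits 3 semitones above the tonic. B# + 3 semitones is pitch class 3, spelled on D as D#.

D#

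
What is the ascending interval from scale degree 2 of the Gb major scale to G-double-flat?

Scale degree 2 of Gb major is Ab.
Ab up to Gbb: letters A→G make it a seventh; 9 semitones makes it diminished.

diminished seventh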